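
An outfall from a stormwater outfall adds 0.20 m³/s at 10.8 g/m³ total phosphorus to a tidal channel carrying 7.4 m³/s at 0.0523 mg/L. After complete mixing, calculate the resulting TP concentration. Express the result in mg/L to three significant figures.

Conservation of mass across the mixing zone: C = (0.2·10.8 + 7.4·0.0523) / (0.2 + 7.4) = 2.547/7.6 = 0.3351 mg/L.

0.335 mg/L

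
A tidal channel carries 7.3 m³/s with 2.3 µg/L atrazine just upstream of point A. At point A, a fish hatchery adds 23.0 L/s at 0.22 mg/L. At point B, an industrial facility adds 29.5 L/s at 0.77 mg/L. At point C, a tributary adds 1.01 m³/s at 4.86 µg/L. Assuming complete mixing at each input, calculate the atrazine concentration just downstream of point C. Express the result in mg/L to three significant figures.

0.00592 mg/L

2.3 µg/L = 0.0023 mg/L.
23.0 L/s = 0.023 m³/s.
After input A: C = (7.3·0.0023 + 0.023·0.22) / 7.323 = 0.002984 mg/L.
29.5 L/s = 0.0295 m³/s.
After input B: C = (7.323·0.002984 + 0.0295·0.77) / 7.352 = 0.006061 mg/L.
4.86 µg/L = 0.00486 mg/L.
After input C: C = (7.352·0.006061 + 1.01·0.00486) / 8.362 = 0.005916 mg/L.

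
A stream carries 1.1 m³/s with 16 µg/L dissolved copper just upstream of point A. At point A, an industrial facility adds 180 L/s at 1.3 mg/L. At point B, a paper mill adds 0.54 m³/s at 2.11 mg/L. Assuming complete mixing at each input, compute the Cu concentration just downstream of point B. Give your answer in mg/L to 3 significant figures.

0.764 mg/L

16 µg/L = 0.016 mg/L.
180 L/s = 0.18 m³/s.
After input A: C = (1.1·0.016 + 0.18·1.3) / 1.28 = 0.1966 mg/L.
After input B: C = (1.28·0.1966 + 0.54·2.11) / 1.82 = 0.7643 mg/L.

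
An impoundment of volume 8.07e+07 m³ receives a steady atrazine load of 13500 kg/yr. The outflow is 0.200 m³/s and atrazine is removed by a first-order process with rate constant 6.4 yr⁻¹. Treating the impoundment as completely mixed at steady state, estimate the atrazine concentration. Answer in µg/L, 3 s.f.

25.8 µg/L

Outflow Q = 0.200 m³/s × 3.156e+07 s/yr = 6.312e+06 m³/yr.
Steady-state CSTR mass balance: W = Q·C + k·V·C, so C = W/(Q + kV).
Q + kV = 6.312e+06 + 6.4·8.07e+07 = 5.228e+08 m³/yr.
C = 13500/5.228e+08 = 2.582e-05 kg/m³ = 0.02582 mg/L = 25.82 µg/L.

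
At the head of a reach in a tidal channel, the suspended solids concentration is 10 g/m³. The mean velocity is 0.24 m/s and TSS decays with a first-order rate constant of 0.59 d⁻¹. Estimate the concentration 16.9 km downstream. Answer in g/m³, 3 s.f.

6.18 g/m³

Travel time t = 16.9 km / 0.24 m/s = 1.69e+04/0.24 = 7.042e+04 s = 0.815 d.
First-order decay: C = 10·exp(−0.59·0.815) = 10·0.6183 = 6.183 g/m³.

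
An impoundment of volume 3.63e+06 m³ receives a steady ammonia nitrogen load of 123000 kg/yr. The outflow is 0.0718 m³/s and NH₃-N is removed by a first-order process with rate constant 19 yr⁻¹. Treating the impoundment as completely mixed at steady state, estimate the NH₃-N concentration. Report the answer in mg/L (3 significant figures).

1.73 mg/L

Outflow Q = 0.0718 m³/s × 3.156e+07 s/yr = 2.266e+06 m³/yr.
Steady-state CSTR mass balance: W = Q·C + k·V·C, so C = W/(Q + kV).
Q + kV = 2.266e+06 + 19·3.63e+06 = 7.124e+07 m³/yr.
C = 123000/7.124e+07 = 0.001727 kg/m³ = 1.727 mg/L.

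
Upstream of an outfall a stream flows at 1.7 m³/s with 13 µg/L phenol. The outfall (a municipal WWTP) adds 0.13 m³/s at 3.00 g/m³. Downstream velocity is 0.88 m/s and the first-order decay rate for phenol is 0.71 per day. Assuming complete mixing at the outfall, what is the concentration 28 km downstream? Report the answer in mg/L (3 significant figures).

0.173 mg/L

13 µg/L = 0.013 mg/L.
After complete mixing, C₀ = (0.13·3 + 1.7·0.013) / 1.83 = 0.2252 mg/L.
Travel time t = 2.8e+04 m / 0.88 m/s = 3.182e+04 s = 0.3683 d.
C = 0.2252·exp(−0.71·0.3683) = 0.2252·0.7699 = 0.1734 mg/L.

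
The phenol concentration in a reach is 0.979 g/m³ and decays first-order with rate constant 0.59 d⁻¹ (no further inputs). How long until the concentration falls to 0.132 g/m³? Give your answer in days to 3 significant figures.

t = ln(C₀/C)/k = ln(0.979/0.132)/0.59 = 2.004/0.59 = 3.396 d.

3.40 d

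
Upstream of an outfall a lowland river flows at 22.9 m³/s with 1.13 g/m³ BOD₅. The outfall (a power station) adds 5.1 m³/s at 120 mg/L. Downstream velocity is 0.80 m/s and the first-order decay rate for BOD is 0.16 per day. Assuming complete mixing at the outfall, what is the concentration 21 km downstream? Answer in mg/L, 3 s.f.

After complete mixing, C₀ = (5.1·120 + 22.9·1.13) / 28 = 22.78 mg/L.
Travel time t = 2.1e+04 m / 0.80 m/s = 2.625e+04 s = 0.3038 d.
C = 22.78·exp(−0.16·0.3038) = 22.78·0.9526 = 21.7 mg/L.

21.7 mg/L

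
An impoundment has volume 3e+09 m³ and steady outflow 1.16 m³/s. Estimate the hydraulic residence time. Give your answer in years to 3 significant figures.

Q = 1.16 m³/s × 3.156e+07 s/yr = 3.661e+07 m³/yr.
Hydraulic residence time τ = V/Q = 3e+09/3.661e+07 = 81.95 yr.

82.0 yr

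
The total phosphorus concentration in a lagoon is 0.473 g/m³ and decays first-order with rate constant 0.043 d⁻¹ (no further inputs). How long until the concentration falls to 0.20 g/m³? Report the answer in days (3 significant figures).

t = ln(C₀/C)/k = ln(0.473/0.20)/0.043 = 0.8608/0.043 = 20.02 d.

20.0 d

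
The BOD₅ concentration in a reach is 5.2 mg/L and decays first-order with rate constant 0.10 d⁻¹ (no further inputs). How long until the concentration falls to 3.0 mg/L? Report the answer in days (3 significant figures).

t = ln(C₀/C)/k = ln(5.2/3.0)/0.10 = 0.55/0.10 = 5.5 d.

5.50 d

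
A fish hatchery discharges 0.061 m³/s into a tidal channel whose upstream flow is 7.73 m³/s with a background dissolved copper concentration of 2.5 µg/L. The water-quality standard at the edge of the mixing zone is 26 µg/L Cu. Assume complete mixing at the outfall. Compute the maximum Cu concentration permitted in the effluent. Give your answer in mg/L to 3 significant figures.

2.5 µg/L = 0.0025 mg/L.
26 µg/L = 0.026 mg/L.
Mass balance: 0.026·7.791 = 0.061·Cₑ + 7.73·0.0025.
Cₑ = (0.2026 − 0.01933) / 0.061 = 3.004 mg/L.

3.00 mg/L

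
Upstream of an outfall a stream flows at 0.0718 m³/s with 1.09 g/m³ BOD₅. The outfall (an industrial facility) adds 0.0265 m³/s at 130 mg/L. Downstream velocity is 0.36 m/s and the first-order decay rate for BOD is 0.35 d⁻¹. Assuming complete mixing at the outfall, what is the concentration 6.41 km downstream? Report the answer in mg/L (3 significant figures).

After complete mixing, C₀ = (0.0265·130 + 0.0718·1.09) / 0.0983 = 35.84 mg/L.
Travel time t = 6410 m / 0.36 m/s = 1.781e+04 s = 0.2061 d.
C = 35.84·exp(−0.35·0.2061) = 35.84·0.9304 = 33.35 mg/L.

33.3 mg/L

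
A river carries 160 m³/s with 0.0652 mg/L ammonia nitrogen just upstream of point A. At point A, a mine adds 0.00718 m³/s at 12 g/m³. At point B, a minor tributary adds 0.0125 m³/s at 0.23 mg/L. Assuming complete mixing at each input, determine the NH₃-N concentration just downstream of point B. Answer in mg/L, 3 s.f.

0.0657 mg/L

After input A: C = (160·0.0652 + 0.00718·12) / 160 = 0.06574 mg/L.
After input B: C = (160·0.06574 + 0.0125·0.23) / 160 = 0.06575 mg/L.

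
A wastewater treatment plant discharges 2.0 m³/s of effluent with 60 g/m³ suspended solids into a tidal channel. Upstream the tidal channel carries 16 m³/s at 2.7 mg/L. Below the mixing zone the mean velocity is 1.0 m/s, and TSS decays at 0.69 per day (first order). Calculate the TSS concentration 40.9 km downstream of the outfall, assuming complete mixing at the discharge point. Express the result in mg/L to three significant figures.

6.54 mg/L

After complete mixing, C₀ = (2·60 + 16·2.7) / 18 = 9.067 mg/L.
Travel time t = 4.09e+04 m / 1.0 m/s = 4.09e+04 s = 0.4734 d.
C = 9.067·exp(−0.69·0.4734) = 9.067·0.7213 = 6.54 mg/L.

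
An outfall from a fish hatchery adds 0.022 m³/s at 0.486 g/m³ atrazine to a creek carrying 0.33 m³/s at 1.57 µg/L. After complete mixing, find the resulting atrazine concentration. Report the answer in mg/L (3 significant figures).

0.0318 mg/L

1.57 µg/L = 0.00157 mg/L.
Conservation of mass across the mixing zone: C = (0.022·0.486 + 0.33·0.00157) / (0.022 + 0.33) = 0.01121/0.352 = 0.03185 mg/L.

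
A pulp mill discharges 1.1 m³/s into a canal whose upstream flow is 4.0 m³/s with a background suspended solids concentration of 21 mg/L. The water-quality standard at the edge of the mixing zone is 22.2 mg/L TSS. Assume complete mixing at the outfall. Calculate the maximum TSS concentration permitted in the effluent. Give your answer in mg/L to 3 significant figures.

Mass balance: 22.2·5.1 = 1.1·Cₑ + 4·21.
Cₑ = (113.2 − 84) / 1.1 = 26.56 mg/L.

26.6 mg/L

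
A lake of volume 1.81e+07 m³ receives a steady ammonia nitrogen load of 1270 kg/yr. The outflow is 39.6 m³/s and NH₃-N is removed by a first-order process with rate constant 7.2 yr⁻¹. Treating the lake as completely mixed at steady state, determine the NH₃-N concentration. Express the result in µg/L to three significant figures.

0.920 µg/L

Outflow Q = 39.6 m³/s × 3.156e+07 s/yr = 1.25e+09 m³/yr.
Steady-state CSTR mass balance: W = Q·C + k·V·C, so C = W/(Q + kV).
Q + kV = 1.25e+09 + 7.2·1.81e+07 = 1.38e+09 m³/yr.
C = 1270/1.38e+09 = 9.203e-07 kg/m³ = 0.0009203 mg/L = 0.9203 µg/L.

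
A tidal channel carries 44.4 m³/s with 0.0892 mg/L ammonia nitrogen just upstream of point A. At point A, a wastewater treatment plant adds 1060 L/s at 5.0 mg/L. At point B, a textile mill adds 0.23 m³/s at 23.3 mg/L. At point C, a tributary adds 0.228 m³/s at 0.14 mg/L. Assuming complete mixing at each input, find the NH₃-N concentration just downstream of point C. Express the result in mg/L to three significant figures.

0.319 mg/L

1060 L/s = 1.06 m³/s.
After input A: C = (44.4·0.0892 + 1.06·5) / 45.46 = 0.2037 mg/L.
After input B: C = (45.46·0.2037 + 0.23·23.3) / 45.69 = 0.32 mg/L.
After input C: C = (45.69·0.32 + 0.228·0.14) / 45.92 = 0.3191 mg/L.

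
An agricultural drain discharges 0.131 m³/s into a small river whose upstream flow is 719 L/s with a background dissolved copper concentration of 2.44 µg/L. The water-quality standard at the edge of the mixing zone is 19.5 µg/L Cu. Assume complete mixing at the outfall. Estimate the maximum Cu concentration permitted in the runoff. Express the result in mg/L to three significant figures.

719 L/s = 0.719 m³/s.
2.44 µg/L = 0.00244 mg/L.
19.5 µg/L = 0.0195 mg/L.
Mass balance: 0.0195·0.85 = 0.131·Cₑ + 0.719·0.00244.
Cₑ = (0.01657 − 0.001754) / 0.131 = 0.1131 mg/L.

0.113 mg/L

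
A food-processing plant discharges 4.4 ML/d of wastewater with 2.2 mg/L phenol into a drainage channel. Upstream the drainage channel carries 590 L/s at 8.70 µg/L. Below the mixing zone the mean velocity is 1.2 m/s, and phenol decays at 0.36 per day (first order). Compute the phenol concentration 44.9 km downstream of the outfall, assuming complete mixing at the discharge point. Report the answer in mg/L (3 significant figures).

0.156 mg/L

4.4 ML/d = 0.05093 m³/s.
590 L/s = 0.59 m³/s.
8.70 µg/L = 0.0087 mg/L.
After complete mixing, C₀ = (0.05093·2.2 + 0.59·0.0087) / 0.6409 = 0.1828 mg/L.
Travel time t = 4.49e+04 m / 1.2 m/s = 3.742e+04 s = 0.4331 d.
C = 0.1828·exp(−0.36·0.4331) = 0.1828·0.8556 = 0.1564 mg/L.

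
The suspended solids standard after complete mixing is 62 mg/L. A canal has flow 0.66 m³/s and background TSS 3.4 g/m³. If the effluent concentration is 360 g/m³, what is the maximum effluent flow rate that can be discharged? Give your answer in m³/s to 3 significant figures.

0.130 m³/s

Mass balance at complete mixing: C_std·(Q_w + Q_r) = Q_w·C_e + Q_r·C_b.
Rearranging, Q_w = Q_r·(C_std − C_b)/(C_e − C_std) = 0.66·(62 − 3.4) / (360 − 62) = 0.1298 m³/s.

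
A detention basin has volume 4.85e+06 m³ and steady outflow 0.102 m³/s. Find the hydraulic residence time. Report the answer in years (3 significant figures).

1.51 yr

Q = 0.102 m³/s × 3.156e+07 s/yr = 3.219e+06 m³/yr.
Hydraulic residence time τ = V/Q = 4.85e+06/3.219e+06 = 1.507 yr.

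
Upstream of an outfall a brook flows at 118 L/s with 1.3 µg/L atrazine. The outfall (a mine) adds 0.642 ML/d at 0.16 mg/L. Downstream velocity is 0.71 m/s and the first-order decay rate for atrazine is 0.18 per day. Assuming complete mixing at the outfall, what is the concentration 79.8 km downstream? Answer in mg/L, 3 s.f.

0.00847 mg/L

0.642 ML/d = 0.007431 m³/s.
118 L/s = 0.118 m³/s.
1.3 µg/L = 0.0013 mg/L.
After complete mixing, C₀ = (0.007431·0.16 + 0.118·0.0013) / 0.1254 = 0.0107 mg/L.
Travel time t = 7.98e+04 m / 0.71 m/s = 1.124e+05 s = 1.301 d.
C = 0.0107·exp(−0.18·1.301) = 0.0107·0.7912 = 0.008467 mg/L.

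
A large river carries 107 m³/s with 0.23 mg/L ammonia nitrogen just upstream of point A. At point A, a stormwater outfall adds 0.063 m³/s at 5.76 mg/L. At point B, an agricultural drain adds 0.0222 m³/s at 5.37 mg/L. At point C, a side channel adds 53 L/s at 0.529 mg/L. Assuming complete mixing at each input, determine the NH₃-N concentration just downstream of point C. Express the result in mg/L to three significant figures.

After input A: C = (107·0.23 + 0.063·5.76) / 107.1 = 0.2333 mg/L.
After input B: C = (107.1·0.2333 + 0.0222·5.37) / 107.1 = 0.2343 mg/L.
53 L/s = 0.053 m³/s.
After input C: C = (107.1·0.2343 + 0.053·0.529) / 107.1 = 0.2345 mg/L.

0.234 mg/L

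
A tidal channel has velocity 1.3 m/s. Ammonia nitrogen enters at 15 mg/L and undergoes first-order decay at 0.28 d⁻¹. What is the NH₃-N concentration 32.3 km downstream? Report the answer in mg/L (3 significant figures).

Travel time t = 32.3 km / 1.3 m/s = 3.23e+04/1.3 = 2.485e+04 s = 0.2876 d.
First-order decay: C = 15·exp(−0.28·0.2876) = 15·0.9226 = 13.84 mg/L.

13.8 mg/L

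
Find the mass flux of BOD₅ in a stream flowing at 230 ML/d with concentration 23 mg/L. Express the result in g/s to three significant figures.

230 ML/d = 2.662 m³/s.
Mass flux = Q·C = 2.662 m³/s × 23 g/m³ = 61.23 g/s.

61.2 g/s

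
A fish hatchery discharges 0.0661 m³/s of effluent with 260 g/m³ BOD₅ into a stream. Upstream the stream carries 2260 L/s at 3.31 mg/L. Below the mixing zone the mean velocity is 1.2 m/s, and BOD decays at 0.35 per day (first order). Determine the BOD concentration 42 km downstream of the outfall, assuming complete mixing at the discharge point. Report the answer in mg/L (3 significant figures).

9.20 mg/L

2260 L/s = 2.26 m³/s.
After complete mixing, C₀ = (0.0661·260 + 2.26·3.31) / 2.326 = 10.6 mg/L.
Travel time t = 4.2e+04 m / 1.2 m/s = 3.5e+04 s = 0.4051 d.
C = 10.6·exp(−0.35·0.4051) = 10.6·0.8678 = 9.202 mg/L.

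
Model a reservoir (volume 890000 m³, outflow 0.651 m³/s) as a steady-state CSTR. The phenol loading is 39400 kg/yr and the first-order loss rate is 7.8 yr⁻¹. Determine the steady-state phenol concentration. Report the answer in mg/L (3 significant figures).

1.43 mg/L

Outflow Q = 0.651 m³/s × 3.156e+07 s/yr = 2.054e+07 m³/yr.
Steady-state CSTR mass balance: W = Q·C + k·V·C, so C = W/(Q + kV).
Q + kV = 2.054e+07 + 7.8·890000 = 2.749e+07 m³/yr.
C = 39400/2.749e+07 = 0.001433 kg/m³ = 1.433 mg/L.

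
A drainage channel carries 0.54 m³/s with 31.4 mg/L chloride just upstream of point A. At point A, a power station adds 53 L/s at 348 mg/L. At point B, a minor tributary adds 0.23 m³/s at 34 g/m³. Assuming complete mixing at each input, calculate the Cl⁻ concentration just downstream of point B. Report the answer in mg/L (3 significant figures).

53 L/s = 0.053 m³/s.
After input A: C = (0.54·31.4 + 0.053·348) / 0.593 = 59.7 mg/L.
After input B: C = (0.593·59.7 + 0.23·34) / 0.823 = 52.52 mg/L.

52.5 mg/L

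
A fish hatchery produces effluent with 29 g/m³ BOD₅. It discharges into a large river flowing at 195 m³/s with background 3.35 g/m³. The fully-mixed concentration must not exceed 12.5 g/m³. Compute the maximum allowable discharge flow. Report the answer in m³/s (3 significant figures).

108 m³/s

Mass balance at complete mixing: C_std·(Q_w + Q_r) = Q_w·C_e + Q_r·C_b.
Rearranging, Q_w = Q_r·(C_std − C_b)/(C_e − C_std) = 195·(12.5 − 3.35) / (29 − 12.5) = 108.1 m³/s.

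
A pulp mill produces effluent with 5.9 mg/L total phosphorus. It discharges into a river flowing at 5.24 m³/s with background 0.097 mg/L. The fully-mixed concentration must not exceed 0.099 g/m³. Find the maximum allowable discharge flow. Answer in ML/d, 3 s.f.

0.156 ML/d

Mass balance at complete mixing: C_std·(Q_w + Q_r) = Q_w·C_e + Q_r·C_b.
Rearranging, Q_w = Q_r·(C_std − C_b)/(C_e − C_std) = 5.24·(0.099 − 0.097) / (5.9 − 0.099) = 0.001807 m³/s.
= 0.1561 ML/d.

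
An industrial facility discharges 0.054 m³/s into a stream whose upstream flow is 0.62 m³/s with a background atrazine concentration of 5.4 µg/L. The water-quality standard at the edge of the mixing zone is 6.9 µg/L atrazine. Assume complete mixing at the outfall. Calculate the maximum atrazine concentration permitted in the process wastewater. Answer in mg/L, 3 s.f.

0.0241 mg/L

5.4 µg/L = 0.0054 mg/L.
6.9 µg/L = 0.0069 mg/L.
Mass balance: 0.0069·0.674 = 0.054·Cₑ + 0.62·0.0054.
Cₑ = (0.004651 − 0.003348) / 0.054 = 0.02412 mg/L.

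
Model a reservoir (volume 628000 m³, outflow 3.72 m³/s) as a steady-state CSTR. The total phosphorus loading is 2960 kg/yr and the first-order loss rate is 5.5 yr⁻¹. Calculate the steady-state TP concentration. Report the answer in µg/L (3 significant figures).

Outflow Q = 3.72 m³/s × 3.156e+07 s/yr = 1.174e+08 m³/yr.
Steady-state CSTR mass balance: W = Q·C + k·V·C, so C = W/(Q + kV).
Q + kV = 1.174e+08 + 5.5·628000 = 1.208e+08 m³/yr.
C = 2960/1.208e+08 = 2.449e-05 kg/m³ = 0.02449 mg/L = 24.49 µg/L.

24.5 µg/L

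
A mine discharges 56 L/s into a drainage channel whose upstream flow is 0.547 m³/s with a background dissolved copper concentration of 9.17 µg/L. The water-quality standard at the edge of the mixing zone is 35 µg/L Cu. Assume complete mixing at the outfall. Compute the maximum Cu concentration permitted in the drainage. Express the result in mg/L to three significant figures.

56 L/s = 0.056 m³/s.
9.17 µg/L = 0.00917 mg/L.
35 µg/L = 0.035 mg/L.
Mass balance: 0.035·0.603 = 0.056·Cₑ + 0.547·0.00917.
Cₑ = (0.02111 − 0.005016) / 0.056 = 0.2873 mg/L.

0.287 mg/L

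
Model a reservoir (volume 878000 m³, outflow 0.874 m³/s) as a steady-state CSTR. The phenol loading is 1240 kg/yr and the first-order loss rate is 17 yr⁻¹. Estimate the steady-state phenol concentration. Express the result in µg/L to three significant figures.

Outflow Q = 0.874 m³/s × 3.156e+07 s/yr = 2.758e+07 m³/yr.
Steady-state CSTR mass balance: W = Q·C + k·V·C, so C = W/(Q + kV).
Q + kV = 2.758e+07 + 17·878000 = 4.251e+07 m³/yr.
C = 1240/4.251e+07 = 2.917e-05 kg/m³ = 0.02917 mg/L = 29.17 µg/L.

29.2 µg/L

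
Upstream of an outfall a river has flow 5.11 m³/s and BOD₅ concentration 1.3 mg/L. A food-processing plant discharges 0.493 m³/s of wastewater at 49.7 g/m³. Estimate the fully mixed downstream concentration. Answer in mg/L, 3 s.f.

Flow-weighted mixing gives C = (0.493·49.7 + 5.11·1.3) / (0.493 + 5.11) = 31.15/5.603 = 5.559 mg/L.

5.56 mg/L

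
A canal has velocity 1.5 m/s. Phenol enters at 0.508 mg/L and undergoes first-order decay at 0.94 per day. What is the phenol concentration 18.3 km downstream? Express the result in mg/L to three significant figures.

Travel time t = 18.3 km / 1.5 m/s = 1.83e+04/1.5 = 1.22e+04 s = 0.1412 d.
First-order decay: C = 0.508·exp(−0.94·0.1412) = 0.508·0.8757 = 0.4449 mg/L.

0.445 mg/L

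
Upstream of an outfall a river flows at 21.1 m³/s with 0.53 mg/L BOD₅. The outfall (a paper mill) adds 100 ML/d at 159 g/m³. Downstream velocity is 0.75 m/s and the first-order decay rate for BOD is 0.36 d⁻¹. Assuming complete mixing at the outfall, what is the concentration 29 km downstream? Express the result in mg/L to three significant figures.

7.47 mg/L

100 ML/d = 1.157 m³/s.
After complete mixing, C₀ = (1.157·159 + 21.1·0.53) / 22.26 = 8.771 mg/L.
Travel time t = 2.9e+04 m / 0.75 m/s = 3.867e+04 s = 0.4475 d.
C = 8.771·exp(−0.36·0.4475) = 8.771·0.8512 = 7.466 mg/L.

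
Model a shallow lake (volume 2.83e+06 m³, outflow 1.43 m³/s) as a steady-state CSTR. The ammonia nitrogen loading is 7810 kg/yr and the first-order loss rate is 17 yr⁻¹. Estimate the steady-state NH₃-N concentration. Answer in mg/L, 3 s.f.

0.0838 mg/L

Outflow Q = 1.43 m³/s × 3.156e+07 s/yr = 4.513e+07 m³/yr.
Steady-state CSTR mass balance: W = Q·C + k·V·C, so C = W/(Q + kV).
Q + kV = 4.513e+07 + 17·2.83e+06 = 9.324e+07 m³/yr.
C = 7810/9.324e+07 = 8.376e-05 kg/m³ = 0.08376 mg/L.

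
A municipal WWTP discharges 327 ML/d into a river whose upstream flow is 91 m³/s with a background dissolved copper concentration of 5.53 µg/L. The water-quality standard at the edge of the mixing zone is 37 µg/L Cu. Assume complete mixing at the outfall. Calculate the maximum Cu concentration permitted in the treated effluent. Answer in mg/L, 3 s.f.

327 ML/d = 3.785 m³/s.
5.53 µg/L = 0.00553 mg/L.
37 µg/L = 0.037 mg/L.
Mass balance: 0.037·94.78 = 3.785·Cₑ + 91·0.00553.
Cₑ = (3.507 − 0.5032) / 3.785 = 0.7937 mg/L.

0.794 mg/L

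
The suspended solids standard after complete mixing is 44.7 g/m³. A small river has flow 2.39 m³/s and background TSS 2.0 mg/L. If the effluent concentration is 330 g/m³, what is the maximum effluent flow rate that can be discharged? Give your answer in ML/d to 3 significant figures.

Mass balance at complete mixing: C_std·(Q_w + Q_r) = Q_w·C_e + Q_r·C_b.
Rearranging, Q_w = Q_r·(C_std − C_b)/(C_e − C_std) = 2.39·(44.7 − 2) / (330 − 44.7) = 0.3577 m³/s.
= 30.91 ML/d.

30.9 ML/d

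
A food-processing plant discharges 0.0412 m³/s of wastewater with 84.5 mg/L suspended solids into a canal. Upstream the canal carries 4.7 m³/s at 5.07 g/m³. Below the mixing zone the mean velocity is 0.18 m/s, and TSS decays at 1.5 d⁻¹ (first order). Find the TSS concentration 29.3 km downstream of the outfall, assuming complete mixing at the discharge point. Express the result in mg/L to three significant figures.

0.341 mg/L

After complete mixing, C₀ = (0.0412·84.5 + 4.7·5.07) / 4.741 = 5.76 mg/L.
Travel time t = 2.93e+04 m / 0.18 m/s = 1.628e+05 s = 1.884 d.
C = 5.76·exp(−1.5·1.884) = 5.76·0.05925 = 0.3413 mg/L.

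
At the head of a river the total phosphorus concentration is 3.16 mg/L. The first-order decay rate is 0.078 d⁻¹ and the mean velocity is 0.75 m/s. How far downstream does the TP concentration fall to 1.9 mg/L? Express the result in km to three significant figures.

From C = C₀·e^(−kt), t = ln(C₀/C)/k = ln(3.16/1.9)/0.078 = 0.5087/0.078 = 6.522 d.
Distance = v·t = 0.75 m/s × 5.635e+05 s = 4.226e+05 m = 422.6 km.

423 km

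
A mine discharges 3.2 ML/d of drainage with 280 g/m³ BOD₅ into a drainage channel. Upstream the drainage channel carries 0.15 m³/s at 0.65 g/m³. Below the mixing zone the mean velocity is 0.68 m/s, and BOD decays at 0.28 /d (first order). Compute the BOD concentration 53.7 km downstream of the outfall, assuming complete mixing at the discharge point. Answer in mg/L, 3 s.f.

3.2 ML/d = 0.03704 m³/s.
After complete mixing, C₀ = (0.03704·280 + 0.15·0.65) / 0.187 = 55.97 mg/L.
Travel time t = 5.37e+04 m / 0.68 m/s = 7.897e+04 s = 0.914 d.
C = 55.97·exp(−0.28·0.914) = 55.97·0.7742 = 43.33 mg/L.

43.3 mg/L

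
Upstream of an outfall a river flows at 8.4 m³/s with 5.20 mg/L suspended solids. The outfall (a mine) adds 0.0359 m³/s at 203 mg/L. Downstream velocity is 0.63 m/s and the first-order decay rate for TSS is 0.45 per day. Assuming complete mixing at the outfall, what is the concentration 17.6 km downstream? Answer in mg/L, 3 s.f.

5.22 mg/L

After complete mixing, C₀ = (0.0359·203 + 8.4·5.2) / 8.436 = 6.042 mg/L.
Travel time t = 1.76e+04 m / 0.63 m/s = 2.794e+04 s = 0.3233 d.
C = 6.042·exp(−0.45·0.3233) = 6.042·0.8646 = 5.224 mg/L.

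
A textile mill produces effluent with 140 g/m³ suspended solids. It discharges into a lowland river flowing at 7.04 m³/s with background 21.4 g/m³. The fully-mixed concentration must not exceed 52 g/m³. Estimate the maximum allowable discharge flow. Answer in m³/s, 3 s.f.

2.45 m³/s

Mass balance at complete mixing: C_std·(Q_w + Q_r) = Q_w·C_e + Q_r·C_b.
Rearranging, Q_w = Q_r·(C_std − C_b)/(C_e − C_std) = 7.04·(52 − 21.4) / (140 − 52) = 2.448 m³/s.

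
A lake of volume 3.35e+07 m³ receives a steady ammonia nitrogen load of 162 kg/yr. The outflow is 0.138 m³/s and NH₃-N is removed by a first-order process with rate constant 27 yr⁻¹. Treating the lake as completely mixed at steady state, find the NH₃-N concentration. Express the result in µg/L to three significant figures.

0.178 µg/L

Outflow Q = 0.138 m³/s × 3.156e+07 s/yr = 4.355e+06 m³/yr.
Steady-state CSTR mass balance: W = Q·C + k·V·C, so C = W/(Q + kV).
Q + kV = 4.355e+06 + 27·3.35e+07 = 9.089e+08 m³/yr.
C = 162/9.089e+08 = 1.782e-07 kg/m³ = 0.0001782 mg/L = 0.1782 µg/L.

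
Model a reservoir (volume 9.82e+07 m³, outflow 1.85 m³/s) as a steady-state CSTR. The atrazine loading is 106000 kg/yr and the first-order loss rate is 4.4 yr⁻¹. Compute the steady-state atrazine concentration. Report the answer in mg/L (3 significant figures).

Outflow Q = 1.85 m³/s × 3.156e+07 s/yr = 5.838e+07 m³/yr.
Steady-state CSTR mass balance: W = Q·C + k·V·C, so C = W/(Q + kV).
Q + kV = 5.838e+07 + 4.4·9.82e+07 = 4.905e+08 m³/yr.
C = 106000/4.905e+08 = 0.0002161 kg/m³ = 0.2161 mg/L.

0.216 mg/L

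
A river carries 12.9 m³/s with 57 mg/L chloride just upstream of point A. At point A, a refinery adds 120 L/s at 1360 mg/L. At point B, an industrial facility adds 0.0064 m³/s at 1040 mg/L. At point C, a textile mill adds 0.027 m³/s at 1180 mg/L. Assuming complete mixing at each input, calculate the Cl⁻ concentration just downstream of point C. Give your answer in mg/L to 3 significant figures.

120 L/s = 0.12 m³/s.
After input A: C = (12.9·57 + 0.12·1360) / 13.02 = 69.01 mg/L.
After input B: C = (13.02·69.01 + 0.0064·1040) / 13.03 = 69.49 mg/L.
After input C: C = (13.03·69.49 + 0.027·1180) / 13.05 = 71.78 mg/L.

71.8 mg/L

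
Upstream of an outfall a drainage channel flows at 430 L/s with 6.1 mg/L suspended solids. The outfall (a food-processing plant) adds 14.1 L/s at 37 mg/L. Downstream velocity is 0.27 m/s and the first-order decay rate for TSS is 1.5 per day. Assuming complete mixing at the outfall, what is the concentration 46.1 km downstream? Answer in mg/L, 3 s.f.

0.365 mg/L

14.1 L/s = 0.0141 m³/s.
430 L/s = 0.43 m³/s.
After complete mixing, C₀ = (0.0141·37 + 0.43·6.1) / 0.4441 = 7.081 mg/L.
Travel time t = 4.61e+04 m / 0.27 m/s = 1.707e+05 s = 1.976 d.
C = 7.081·exp(−1.5·1.976) = 7.081·0.0516 = 0.3654 mg/L.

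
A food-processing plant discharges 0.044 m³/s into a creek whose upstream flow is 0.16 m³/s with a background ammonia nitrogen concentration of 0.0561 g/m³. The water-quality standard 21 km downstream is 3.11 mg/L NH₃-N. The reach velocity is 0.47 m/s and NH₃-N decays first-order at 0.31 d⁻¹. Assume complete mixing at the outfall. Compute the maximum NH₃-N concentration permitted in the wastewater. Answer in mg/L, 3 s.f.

16.7 mg/L

Travel time to the compliance point: t = 2.1e+04/0.47 = 4.468e+04 s = 0.5171 d; decay factor exp(−0.31·0.5171) = 0.8519.
So the concentration just after mixing may be at most 3.11/0.8519 = 3.651 mg/L.
Mass balance: 3.651·0.204 = 0.044·Cₑ + 0.16·0.0561.
Cₑ = (0.7448 − 0.008976) / 0.044 = 16.72 mg/L.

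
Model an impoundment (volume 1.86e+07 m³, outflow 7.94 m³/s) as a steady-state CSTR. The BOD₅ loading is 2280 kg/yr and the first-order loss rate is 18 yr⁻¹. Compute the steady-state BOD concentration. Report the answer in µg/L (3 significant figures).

Outflow Q = 7.94 m³/s × 3.156e+07 s/yr = 2.506e+08 m³/yr.
Steady-state CSTR mass balance: W = Q·C + k·V·C, so C = W/(Q + kV).
Q + kV = 2.506e+08 + 18·1.86e+07 = 5.854e+08 m³/yr.
C = 2280/5.854e+08 = 3.895e-06 kg/m³ = 0.003895 mg/L = 3.895 µg/L.

3.89 µg/L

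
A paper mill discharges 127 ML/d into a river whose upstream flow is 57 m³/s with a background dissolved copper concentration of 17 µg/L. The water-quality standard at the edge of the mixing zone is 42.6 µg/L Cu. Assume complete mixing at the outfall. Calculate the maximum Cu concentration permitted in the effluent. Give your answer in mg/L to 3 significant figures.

127 ML/d = 1.47 m³/s.
17 µg/L = 0.017 mg/L.
42.6 µg/L = 0.0426 mg/L.
Mass balance: 0.0426·58.47 = 1.47·Cₑ + 57·0.017.
Cₑ = (2.491 − 0.969) / 1.47 = 1.035 mg/L.

1.04 mg/L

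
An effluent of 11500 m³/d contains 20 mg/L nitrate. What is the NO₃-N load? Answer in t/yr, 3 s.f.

84.0 t/yr

11500 m³/d = 0.1331 m³/s.
Mass flux = Q·C = 0.1331 m³/s × 20 g/m³ = 2.662 g/s.
= 2.662 g/s × 31.56 = 84.01 t/yr.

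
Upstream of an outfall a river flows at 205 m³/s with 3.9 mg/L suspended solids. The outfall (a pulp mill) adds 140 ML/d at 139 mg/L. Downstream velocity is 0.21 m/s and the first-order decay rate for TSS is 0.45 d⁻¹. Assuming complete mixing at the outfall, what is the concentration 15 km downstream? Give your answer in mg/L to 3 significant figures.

3.42 mg/L

140 ML/d = 1.62 m³/s.
After complete mixing, C₀ = (1.62·139 + 205·3.9) / 206.6 = 4.959 mg/L.
Travel time t = 1.5e+04 m / 0.21 m/s = 7.143e+04 s = 0.8267 d.
C = 4.959·exp(−0.45·0.8267) = 4.959·0.6893 = 3.419 mg/L.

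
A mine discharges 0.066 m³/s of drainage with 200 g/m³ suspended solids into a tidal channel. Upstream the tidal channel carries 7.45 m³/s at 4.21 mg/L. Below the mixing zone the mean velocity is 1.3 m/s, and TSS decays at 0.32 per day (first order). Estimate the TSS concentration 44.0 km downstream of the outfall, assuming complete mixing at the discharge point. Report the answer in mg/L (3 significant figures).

5.23 mg/L

After complete mixing, C₀ = (0.066·200 + 7.45·4.21) / 7.516 = 5.929 mg/L.
Travel time t = 4.4e+04 m / 1.3 m/s = 3.385e+04 s = 0.3917 d.
C = 5.929·exp(−0.32·0.3917) = 5.929·0.8822 = 5.231 mg/L.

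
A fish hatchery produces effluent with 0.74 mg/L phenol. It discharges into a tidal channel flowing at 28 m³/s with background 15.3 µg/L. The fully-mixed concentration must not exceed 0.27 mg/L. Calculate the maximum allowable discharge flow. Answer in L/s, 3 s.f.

15200 L/s

15.3 µg/L = 0.0153 mg/L.
Mass balance at complete mixing: C_std·(Q_w + Q_r) = Q_w·C_e + Q_r·C_b.
Rearranging, Q_w = Q_r·(C_std − C_b)/(C_e − C_std) = 28·(0.27 − 0.0153) / (0.74 − 0.27) = 15.17 m³/s.
= 1.517e+04 L/s.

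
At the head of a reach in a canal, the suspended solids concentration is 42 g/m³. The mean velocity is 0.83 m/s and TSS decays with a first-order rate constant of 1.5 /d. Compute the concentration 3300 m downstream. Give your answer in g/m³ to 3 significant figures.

Travel time t = 3300 m / 0.83 m/s = 3300/0.83 = 3976 s = 0.04602 d.
First-order decay: C = 42·exp(−1.5·0.04602) = 42·0.9333 = 39.2 g/m³.

39.2 g/m³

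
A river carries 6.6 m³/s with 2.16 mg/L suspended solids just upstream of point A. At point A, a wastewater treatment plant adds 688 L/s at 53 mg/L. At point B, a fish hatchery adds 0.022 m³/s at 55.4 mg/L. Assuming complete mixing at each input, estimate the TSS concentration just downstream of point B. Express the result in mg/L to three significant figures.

688 L/s = 0.688 m³/s.
After input A: C = (6.6·2.16 + 0.688·53) / 7.288 = 6.959 mg/L.
After input B: C = (7.288·6.959 + 0.022·55.4) / 7.31 = 7.105 mg/L.

7.11 mg/L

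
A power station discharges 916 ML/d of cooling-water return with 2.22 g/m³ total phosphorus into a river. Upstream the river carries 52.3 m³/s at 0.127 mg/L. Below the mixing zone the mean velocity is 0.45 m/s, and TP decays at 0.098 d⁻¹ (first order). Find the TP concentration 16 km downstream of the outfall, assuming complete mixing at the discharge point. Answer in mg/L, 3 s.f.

916 ML/d = 10.6 m³/s.
After complete mixing, C₀ = (10.6·2.22 + 52.3·0.127) / 62.9 = 0.4798 mg/L.
Travel time t = 1.6e+04 m / 0.45 m/s = 3.556e+04 s = 0.4115 d.
C = 0.4798·exp(−0.098·0.4115) = 0.4798·0.9605 = 0.4608 mg/L.

0.461 mg/L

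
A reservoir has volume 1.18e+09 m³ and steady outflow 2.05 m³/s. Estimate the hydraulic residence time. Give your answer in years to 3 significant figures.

18.2 yr

Q = 2.05 m³/s × 3.156e+07 s/yr = 6.469e+07 m³/yr.
Hydraulic residence time τ = V/Q = 1.18e+09/6.469e+07 = 18.24 yr.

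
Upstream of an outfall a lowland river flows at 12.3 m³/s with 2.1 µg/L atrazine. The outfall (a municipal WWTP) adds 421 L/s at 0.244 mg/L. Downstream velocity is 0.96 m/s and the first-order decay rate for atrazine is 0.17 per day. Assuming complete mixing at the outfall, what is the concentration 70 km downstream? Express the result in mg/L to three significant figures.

421 L/s = 0.421 m³/s.
2.1 µg/L = 0.0021 mg/L.
After complete mixing, C₀ = (0.421·0.244 + 12.3·0.0021) / 12.72 = 0.01011 mg/L.
Travel time t = 7e+04 m / 0.96 m/s = 7.292e+04 s = 0.8439 d.
C = 0.01011·exp(−0.17·0.8439) = 0.01011·0.8663 = 0.008755 mg/L.

0.00875 mg/L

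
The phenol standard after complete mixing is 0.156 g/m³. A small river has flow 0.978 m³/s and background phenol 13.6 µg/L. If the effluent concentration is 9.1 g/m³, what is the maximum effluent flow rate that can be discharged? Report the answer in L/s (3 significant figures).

13.6 µg/L = 0.0136 mg/L.
Mass balance at complete mixing: C_std·(Q_w + Q_r) = Q_w·C_e + Q_r·C_b.
Rearranging, Q_w = Q_r·(C_std − C_b)/(C_e − C_std) = 0.978·(0.156 − 0.0136) / (9.1 − 0.156) = 0.01557 m³/s.
= 15.57 L/s.

15.6 L/s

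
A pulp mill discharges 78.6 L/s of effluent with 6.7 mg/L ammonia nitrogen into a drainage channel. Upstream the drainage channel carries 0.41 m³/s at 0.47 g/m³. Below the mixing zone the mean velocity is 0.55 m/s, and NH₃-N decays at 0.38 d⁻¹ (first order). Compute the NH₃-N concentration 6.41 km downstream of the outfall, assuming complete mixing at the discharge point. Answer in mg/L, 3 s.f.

1.40 mg/L

78.6 L/s = 0.0786 m³/s.
After complete mixing, C₀ = (0.0786·6.7 + 0.41·0.47) / 0.4886 = 1.472 mg/L.
Travel time t = 6410 m / 0.55 m/s = 1.165e+04 s = 0.1349 d.
C = 1.472·exp(−0.38·0.1349) = 1.472·0.95 = 1.399 mg/L.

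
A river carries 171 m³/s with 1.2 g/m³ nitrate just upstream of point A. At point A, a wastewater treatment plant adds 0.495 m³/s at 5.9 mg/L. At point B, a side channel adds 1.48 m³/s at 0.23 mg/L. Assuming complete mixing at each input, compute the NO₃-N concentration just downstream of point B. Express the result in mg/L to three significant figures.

1.21 mg/L

After input A: C = (171·1.2 + 0.495·5.9) / 171.5 = 1.214 mg/L.
After input B: C = (171.5·1.214 + 1.48·0.23) / 173 = 1.205 mg/L.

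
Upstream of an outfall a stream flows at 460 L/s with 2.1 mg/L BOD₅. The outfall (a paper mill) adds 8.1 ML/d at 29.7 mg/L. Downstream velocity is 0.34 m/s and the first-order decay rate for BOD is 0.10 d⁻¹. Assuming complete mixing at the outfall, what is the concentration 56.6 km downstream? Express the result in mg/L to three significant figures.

8.1 ML/d = 0.09375 m³/s.
460 L/s = 0.46 m³/s.
After complete mixing, C₀ = (0.09375·29.7 + 0.46·2.1) / 0.5537 = 6.773 mg/L.
Travel time t = 5.66e+04 m / 0.34 m/s = 1.665e+05 s = 1.927 d.
C = 6.773·exp(−0.10·1.927) = 6.773·0.8248 = 5.586 mg/L.

5.59 mg/L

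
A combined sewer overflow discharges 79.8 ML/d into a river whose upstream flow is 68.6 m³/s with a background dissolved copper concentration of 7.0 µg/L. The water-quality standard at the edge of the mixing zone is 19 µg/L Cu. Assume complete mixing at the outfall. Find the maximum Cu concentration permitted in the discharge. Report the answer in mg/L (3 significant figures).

79.8 ML/d = 0.9236 m³/s.
7.0 µg/L = 0.007 mg/L.
19 µg/L = 0.019 mg/L.
Mass balance: 0.019·69.52 = 0.9236·Cₑ + 68.6·0.007.
Cₑ = (1.321 − 0.4802) / 0.9236 = 0.9103 mg/L.

0.910 mg/L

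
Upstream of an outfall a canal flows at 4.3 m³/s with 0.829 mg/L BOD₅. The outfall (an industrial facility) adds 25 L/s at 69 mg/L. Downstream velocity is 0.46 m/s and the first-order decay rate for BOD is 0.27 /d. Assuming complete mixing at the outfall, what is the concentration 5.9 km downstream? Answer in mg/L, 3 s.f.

1.17 mg/L

25 L/s = 0.025 m³/s.
After complete mixing, C₀ = (0.025·69 + 4.3·0.829) / 4.325 = 1.223 mg/L.
Travel time t = 5900 m / 0.46 m/s = 1.283e+04 s = 0.1485 d.
C = 1.223·exp(−0.27·0.1485) = 1.223·0.9607 = 1.175 mg/L.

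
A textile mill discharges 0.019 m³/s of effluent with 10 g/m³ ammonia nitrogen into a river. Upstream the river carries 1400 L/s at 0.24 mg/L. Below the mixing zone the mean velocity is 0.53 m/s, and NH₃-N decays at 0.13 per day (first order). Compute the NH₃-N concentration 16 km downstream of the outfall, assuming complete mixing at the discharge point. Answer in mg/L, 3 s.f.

0.354 mg/L

1400 L/s = 1.4 m³/s.
After complete mixing, C₀ = (0.019·10 + 1.4·0.24) / 1.419 = 0.3707 mg/L.
Travel time t = 1.6e+04 m / 0.53 m/s = 3.019e+04 s = 0.3494 d.
C = 0.3707·exp(−0.13·0.3494) = 0.3707·0.9556 = 0.3542 mg/L.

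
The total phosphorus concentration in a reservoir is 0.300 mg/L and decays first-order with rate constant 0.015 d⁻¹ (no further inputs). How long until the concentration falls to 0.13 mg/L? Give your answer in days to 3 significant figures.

55.7 d

t = ln(C₀/C)/k = ln(0.300/0.13)/0.015 = 0.8362/0.015 = 55.75 d.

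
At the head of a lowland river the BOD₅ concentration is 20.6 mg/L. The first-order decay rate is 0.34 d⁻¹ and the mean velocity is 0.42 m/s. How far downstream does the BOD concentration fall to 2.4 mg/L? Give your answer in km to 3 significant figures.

229 km

From C = C₀·e^(−kt), t = ln(C₀/C)/k = ln(20.6/2.4)/0.34 = 2.15/0.34 = 6.323 d.
Distance = v·t = 0.42 m/s × 5.463e+05 s = 2.294e+05 m = 229.4 km.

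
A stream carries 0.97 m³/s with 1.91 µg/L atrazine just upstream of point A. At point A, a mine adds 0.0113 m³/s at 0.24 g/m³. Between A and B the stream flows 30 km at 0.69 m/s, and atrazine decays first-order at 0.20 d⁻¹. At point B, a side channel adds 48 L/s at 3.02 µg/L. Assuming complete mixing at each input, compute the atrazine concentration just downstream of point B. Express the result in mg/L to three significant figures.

1.91 µg/L = 0.00191 mg/L.
After input A: C = (0.97·0.00191 + 0.0113·0.24) / 0.9813 = 0.004652 mg/L.
Over the 30 km reach to input B (t = 4.348e+04 s = 0.5032 d), decay gives C = 0.004652·exp(−0.20·0.5032) = 0.004206 mg/L.
48 L/s = 0.048 m³/s.
3.02 µg/L = 0.00302 mg/L.
After input B: C = (0.9813·0.004206 + 0.048·0.00302) / 1.029 = 0.004151 mg/L.

0.00415 mg/L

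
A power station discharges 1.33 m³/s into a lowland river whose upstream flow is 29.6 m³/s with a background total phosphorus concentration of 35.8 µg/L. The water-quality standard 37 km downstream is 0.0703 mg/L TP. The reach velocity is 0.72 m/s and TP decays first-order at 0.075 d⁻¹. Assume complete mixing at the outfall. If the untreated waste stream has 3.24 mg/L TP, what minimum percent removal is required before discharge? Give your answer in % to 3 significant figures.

35.8 µg/L = 0.0358 mg/L.
Travel time to the compliance point: t = 3.7e+04/0.72 = 5.139e+04 s = 0.5948 d; decay factor exp(−0.075·0.5948) = 0.9564.
So the concentration just after mixing may be at most 0.0703/0.9564 = 0.07351 mg/L.
Mass balance: 0.07351·30.93 = 1.33·Cₑ + 29.6·0.0358.
Cₑ = (2.274 − 1.06) / 1.33 = 0.9127 mg/L.
Required removal = 1 − 0.9127/3.24 = 71.83 %.

71.8 %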